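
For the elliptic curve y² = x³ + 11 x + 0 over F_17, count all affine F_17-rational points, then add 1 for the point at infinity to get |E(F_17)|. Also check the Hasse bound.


Affine points = {(0, 0), (2, 8), (2, 9), (3, 3), (3, 14), (14, 5), (14, 12), (15, 2), (15, 15)}; affine count = 9; |E(F_17)| = 10.

Discriminant check: Δ ∝ 4a³ + 27b² = 4·11³ + 27·0² = 4·1331 + 27·0 ≡ 3 (mod 17). Nonzero ⇒ E is nonsingular.
For each x ∈ F_17, compute rhs = x³ + 11·x + 0 mod 17, then count y ∈ F_17 with y² ≡ rhs.
  x = 0: rhs = 0, matching y values: 0 (1 points).
  x = 1: rhs = 12, matching y values: none (0 points).
  x = 2: rhs = 13, matching y values: 8, 9 (2 points).
  x = 3: rhs = 9, matching y values: 3, 14 (2 points).
  x = 4: rhs = 6, matching y values: none (0 points).
  x = 5: rhs = 10, matching y values: none (0 points).
  x = 6: rhs = 10, matching y values: none (0 points).
  x = 7: rhs = 12, matching y values: none (0 points).
  x = 8: rhs = 5, matching y values: none (0 points).
  x = 9: rhs = 12, matching y values: none (0 points).
  x = 10: rhs = 5, matching y values: none (0 points).
  x = 11: rhs = 7, matching y values: none (0 points).
  x = 12: rhs = 7, matching y values: none (0 points).
  x = 13: rhs = 11, matching y values: none (0 points).
  x = 14: rhs = 8, matching y values: 5, 12 (2 points).
  x = 15: rhs = 4, matching y values: 2, 15 (2 points).
  x = 16: rhs = 5, matching y values: none (0 points).
Total affine count: 9.
Full point count |E(F_17)| = 9 + 1 = 10.
Hasse bound: |10 − (17+1)| = |-8| = 8 ≤ 2√17 ≈ 8.2462 ✓.


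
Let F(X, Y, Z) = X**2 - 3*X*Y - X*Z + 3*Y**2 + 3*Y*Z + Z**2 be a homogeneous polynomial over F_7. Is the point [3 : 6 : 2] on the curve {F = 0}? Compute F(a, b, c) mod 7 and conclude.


F(3,6,2) ≡ 6 (mod 7); P is NOT on the curve.

Evaluate F(3, 6, 2) term-by-term (mod 7).
  X**2 ↦ 1·9·1·1 = 9
  -3*X*Y ↦ -3·3·6·1 = -54
  -X*Z ↦ -1·3·1·2 = -6
  3*Y**2 ↦ 3·1·36·1 = 108
  3*Y*Z ↦ 3·1·6·2 = 36
  Z**2 ↦ 1·1·1·4 = 4
Sum: F(3, 6, 2) = (9) + (-54) + (-6) + (108) + (36) + (4) = 97.
Reducing mod 7: 97 ≡ 6 (mod 7).
Since F(a, b, c) ≡ 6 ≠ 0 (mod 7), P does NOT lie on the curve.


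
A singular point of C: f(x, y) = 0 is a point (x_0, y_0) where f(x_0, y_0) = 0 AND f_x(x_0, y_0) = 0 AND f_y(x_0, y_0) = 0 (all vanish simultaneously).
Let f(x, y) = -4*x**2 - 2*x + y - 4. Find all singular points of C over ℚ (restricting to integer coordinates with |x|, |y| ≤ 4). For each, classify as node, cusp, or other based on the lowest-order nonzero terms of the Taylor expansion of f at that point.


No singular points in the scanned grid; C is smooth there.

Compute partial derivatives:
  f_x = -8*x - 2.
  f_y = 1.
f_y = 1 is a nonzero constant, so f_y never vanishes: no point (x, y) can satisfy f = f_x = f_y = 0. In particular no (x, y) ∈ {−4, ..., 4}² is singular; the curve is smooth.


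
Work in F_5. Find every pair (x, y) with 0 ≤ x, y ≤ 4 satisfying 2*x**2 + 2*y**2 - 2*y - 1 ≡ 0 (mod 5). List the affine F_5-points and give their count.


Affine F_5-points: {(1, 2), (1, 4), (4, 2), (4, 4)}; count = 4.

For each of the 25 pairs (x, y) ∈ F_5², evaluate f(x, y) mod 5. Record the zeros.
  x = 0: [0↦4, 1↦4, 2↦3, 3↦1, 4↦3]  zeros at y ∈ ∅
  x = 1: [0↦1, 1↦1, 2↦0, 3↦3, 4↦0]  zeros at y ∈ {2, 4}
  x = 2: [0↦2, 1↦2, 2↦1, 3↦4, 4↦1]  zeros at y ∈ ∅
  x = 3: [0↦2, 1↦2, 2↦1, 3↦4, 4↦1]  zeros at y ∈ ∅
  x = 4: [0↦1, 1↦1, 2↦0, 3↦3, 4↦0]  zeros at y ∈ {2, 4}
Collecting zeros: affine points = {(1, 2), (1, 4), (4, 2), (4, 4)}.
Total count |C(F_5)_aff| = 4.


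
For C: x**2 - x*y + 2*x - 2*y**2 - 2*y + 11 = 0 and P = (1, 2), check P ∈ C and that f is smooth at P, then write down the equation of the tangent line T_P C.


Tangent line at P: 2*x - 11*y + 20 = 0.

Step 1: f(1, 2) = 0, so P lies on C.
Step 2: partial derivatives
  f_x(x, y) = 2*x - y + 2, f_y(x, y) = -x - 4*y - 2.
  f_x(P) = 2, f_y(P) = -11 (gradient nonzero, so P is smooth).
Step 3: tangent line at P: 2·(x − 1) + -11·(y − 2) = 0.
Expanding: 2*x - 11*y + 20 = 0.


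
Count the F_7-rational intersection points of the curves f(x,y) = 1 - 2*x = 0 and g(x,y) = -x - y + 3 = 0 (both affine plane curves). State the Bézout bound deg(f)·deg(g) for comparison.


Common zeros: {(4, 6)}; count = 1; Bézout bound = 1.

deg(f) = 1, deg(g) = 1, so Bézout bound = 1.
Scan x ∈ F_7. For each x, list the y ∈ F_7 with f(x, y) ≡ 0 and those with g(x, y) ≡ 0 (mod 7); the common zeros in that column are the intersection.
  x = 0: f ≡ 0 at y ∈ ∅; g ≡ 0 at y ∈ {3}; common: ∅.
  x = 1: f ≡ 0 at y ∈ ∅; g ≡ 0 at y ∈ {2}; common: ∅.
  x = 2: f ≡ 0 at y ∈ ∅; g ≡ 0 at y ∈ {1}; common: ∅.
  x = 3: f ≡ 0 at y ∈ ∅; g ≡ 0 at y ∈ {0}; common: ∅.
  x = 4: f ≡ 0 at y ∈ {0, 1, 2, 3, 4, 5, 6}; g ≡ 0 at y ∈ {6}; common: {6}.
  x = 5: f ≡ 0 at y ∈ ∅; g ≡ 0 at y ∈ {5}; common: ∅.
  x = 6: f ≡ 0 at y ∈ ∅; g ≡ 0 at y ∈ {4}; common: ∅.
Collecting: common zeros = {(4, 6)}, so the count is 1.
Comparison with the Bézout bound: 1 ≤ 1 = deg(f)·deg(g), as expected for curves with no common component (the bound is attained).


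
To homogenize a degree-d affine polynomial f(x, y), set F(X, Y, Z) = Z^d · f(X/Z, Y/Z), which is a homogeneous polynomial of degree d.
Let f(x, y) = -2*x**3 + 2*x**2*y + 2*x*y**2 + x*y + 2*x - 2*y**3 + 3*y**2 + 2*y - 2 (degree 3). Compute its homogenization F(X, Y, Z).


F(X, Y, Z) = -2*X**3 + 2*X**2*Y + 2*X*Y**2 + X*Y*Z + 2*X*Z**2 - 2*Y**3 + 3*Y**2*Z + 2*Y*Z**2 - 2*Z**3

deg(f) = 3.
Substitute x = X/Z, y = Y/Z into f, then multiply by Z^3.
  monomial -2·x^3·y^0 ↦ -2·X^3·Y^0·Z^0.
  monomial 2·x^2·y^1 ↦ 2·X^2·Y^1·Z^0.
  monomial 2·x^1·y^2 ↦ 2·X^1·Y^2·Z^0.
  monomial 1·x^1·y^1 ↦ 1·X^1·Y^1·Z^1.
  monomial 2·x^1·y^0 ↦ 2·X^1·Y^0·Z^2.
  monomial -2·x^0·y^3 ↦ -2·X^0·Y^3·Z^0.
  monomial 3·x^0·y^2 ↦ 3·X^0·Y^2·Z^1.
  monomial 2·x^0·y^1 ↦ 2·X^0·Y^1·Z^2.
  monomial -2·x^0·y^0 ↦ -2·X^0·Y^0·Z^3.
Collecting: F(X, Y, Z) = -2*X**3 + 2*X**2*Y + 2*X*Y**2 + X*Y*Z + 2*X*Z**2 - 2*Y**3 + 3*Y**2*Z + 2*Y*Z**2 - 2*Z**3.


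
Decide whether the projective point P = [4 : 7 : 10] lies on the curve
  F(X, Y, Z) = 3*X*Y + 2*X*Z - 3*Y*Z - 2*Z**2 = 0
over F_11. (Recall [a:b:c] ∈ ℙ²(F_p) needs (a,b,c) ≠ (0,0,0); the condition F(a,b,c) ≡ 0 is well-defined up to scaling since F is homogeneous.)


F(4,7,10) ≡ 7 (mod 11); P is NOT on the curve.

Evaluate F(4, 7, 10) term-by-term (mod 11).
  3*X*Y ↦ 3·4·7·1 = 84
  2*X*Z ↦ 2·4·1·10 = 80
  -3*Y*Z ↦ -3·1·7·10 = -210
  -2*Z**2 ↦ -2·1·1·100 = -200
Sum: F(4, 7, 10) = (84) + (80) + (-210) + (-200) = -246.
Reducing mod 11: -246 ≡ 7 (mod 11).
Since F(a, b, c) ≡ 7 ≠ 0 (mod 11), P does NOT lie on the curve.


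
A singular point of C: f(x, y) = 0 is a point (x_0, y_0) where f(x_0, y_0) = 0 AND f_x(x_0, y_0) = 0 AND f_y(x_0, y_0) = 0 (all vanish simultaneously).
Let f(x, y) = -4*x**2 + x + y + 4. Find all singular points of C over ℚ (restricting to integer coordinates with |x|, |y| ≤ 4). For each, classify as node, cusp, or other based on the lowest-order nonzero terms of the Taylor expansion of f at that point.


No singular points in the scanned grid; C is smooth there.

Compute partial derivatives:
  f_x = 1 - 8*x.
  f_y = 1.
f_y = 1 is a nonzero constant, so f_y never vanishes: no point (x, y) can satisfy f = f_x = f_y = 0. In particular no (x, y) ∈ {−4, ..., 4}² is singular; the curve is smooth.


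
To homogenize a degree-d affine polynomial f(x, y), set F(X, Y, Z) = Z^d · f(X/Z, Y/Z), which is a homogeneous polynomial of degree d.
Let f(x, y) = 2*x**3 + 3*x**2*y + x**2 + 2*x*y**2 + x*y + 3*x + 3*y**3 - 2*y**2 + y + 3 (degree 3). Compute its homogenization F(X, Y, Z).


F(X, Y, Z) = 2*X**3 + 3*X**2*Y + X**2*Z + 2*X*Y**2 + X*Y*Z + 3*X*Z**2 + 3*Y**3 - 2*Y**2*Z + Y*Z**2 + 3*Z**3

deg(f) = 3.
Substitute x = X/Z, y = Y/Z into f, then multiply by Z^3.
  monomial 2·x^3·y^0 ↦ 2·X^3·Y^0·Z^0.
  monomial 3·x^2·y^1 ↦ 3·X^2·Y^1·Z^0.
  monomial 1·x^2·y^0 ↦ 1·X^2·Y^0·Z^1.
  monomial 2·x^1·y^2 ↦ 2·X^1·Y^2·Z^0.
  monomial 1·x^1·y^1 ↦ 1·X^1·Y^1·Z^1.
  monomial 3·x^1·y^0 ↦ 3·X^1·Y^0·Z^2.
  monomial 3·x^0·y^3 ↦ 3·X^0·Y^3·Z^0.
  monomial -2·x^0·y^2 ↦ -2·X^0·Y^2·Z^1.
  monomial 1·x^0·y^1 ↦ 1·X^0·Y^1·Z^2.
  monomial 3·x^0·y^0 ↦ 3·X^0·Y^0·Z^3.
Collecting: F(X, Y, Z) = 2*X**3 + 3*X**2*Y + X**2*Z + 2*X*Y**2 + X*Y*Z + 3*X*Z**2 + 3*Y**3 - 2*Y**2*Z + Y*Z**2 + 3*Z**3.


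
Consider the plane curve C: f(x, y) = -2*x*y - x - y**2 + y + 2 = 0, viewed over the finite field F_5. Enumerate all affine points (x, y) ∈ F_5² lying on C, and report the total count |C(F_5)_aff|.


Affine F_5-points: {(0, 2), (0, 4), (1, 2), (2, 0), (2, 2), (3, 2), (3, 3), (4, 1), (4, 2)}; count = 9.

For each of the 25 pairs (x, y) ∈ F_5², evaluate f(x, y) mod 5. Record the zeros.
  x = 0: [0↦2, 1↦2, 2↦0, 3↦1, 4↦0]  zeros at y ∈ {2, 4}
  x = 1: [0↦1, 1↦4, 2↦0, 3↦4, 4↦1]  zeros at y ∈ {2}
  x = 2: [0↦0, 1↦1, 2↦0, 3↦2, 4↦2]  zeros at y ∈ {0, 2}
  x = 3: [0↦4, 1↦3, 2↦0, 3↦0, 4↦3]  zeros at y ∈ {2, 3}
  x = 4: [0↦3, 1↦0, 2↦0, 3↦3, 4↦4]  zeros at y ∈ {1, 2}
Collecting zeros: affine points = {(0, 2), (0, 4), (1, 2), (2, 0), (2, 2), (3, 2), (3, 3), (4, 1), (4, 2)}.
Total count |C(F_5)_aff| = 9.


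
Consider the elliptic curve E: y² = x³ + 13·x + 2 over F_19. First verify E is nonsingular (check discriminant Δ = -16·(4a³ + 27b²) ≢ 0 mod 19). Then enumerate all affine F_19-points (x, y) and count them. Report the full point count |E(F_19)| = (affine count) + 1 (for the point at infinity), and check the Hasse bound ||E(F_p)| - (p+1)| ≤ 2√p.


Affine points = {(1, 4), (1, 15), (2, 6), (2, 13), (3, 7), (3, 12), (4, 2), (4, 17), (6, 7), (6, 12), (10, 7), (10, 12), (12, 9), (12, 10), (15, 0), (17, 5), (17, 14), (18, 8), (18, 11)}; affine count = 19; |E(F_19)| = 20.

Discriminant check: Δ ∝ 4a³ + 27b² = 4·13³ + 27·2² = 4·2197 + 27·4 ≡ 4 (mod 19). Nonzero ⇒ E is nonsingular.
For each x ∈ F_19, compute rhs = x³ + 13·x + 2 mod 19, then count y ∈ F_19 with y² ≡ rhs.
  x = 0: rhs = 2, matching y values: none (0 points).
  x = 1: rhs = 16, matching y values: 4, 15 (2 points).
  x = 2: rhs = 17, matching y values: 6, 13 (2 points).
  x = 3: rhs = 11, matching y values: 7, 12 (2 points).
  x = 4: rhs = 4, matching y values: 2, 17 (2 points).
  x = 5: rhs = 2, matching y values: none (0 points).
  x = 6: rhs = 11, matching y values: 7, 12 (2 points).
  x = 7: rhs = 18, matching y values: none (0 points).
  x = 8: rhs = 10, matching y values: none (0 points).
  x = 9: rhs = 12, matching y values: none (0 points).
  x = 10: rhs = 11, matching y values: 7, 12 (2 points).
  x = 11: rhs = 13, matching y values: none (0 points).
  x = 12: rhs = 5, matching y values: 9, 10 (2 points).
  x = 13: rhs = 12, matching y values: none (0 points).
  x = 14: rhs = 2, matching y values: none (0 points).
  x = 15: rhs = 0, matching y values: 0 (1 points).
  x = 16: rhs = 12, matching y values: none (0 points).
  x = 17: rhs = 6, matching y values: 5, 14 (2 points).
  x = 18: rhs = 7, matching y values: 8, 11 (2 points).
Total affine count: 19.
Full point count |E(F_19)| = 19 + 1 = 20.
Hasse bound: |20 − (19+1)| = |0| = 0 ≤ 2√19 ≈ 8.7178 ✓.


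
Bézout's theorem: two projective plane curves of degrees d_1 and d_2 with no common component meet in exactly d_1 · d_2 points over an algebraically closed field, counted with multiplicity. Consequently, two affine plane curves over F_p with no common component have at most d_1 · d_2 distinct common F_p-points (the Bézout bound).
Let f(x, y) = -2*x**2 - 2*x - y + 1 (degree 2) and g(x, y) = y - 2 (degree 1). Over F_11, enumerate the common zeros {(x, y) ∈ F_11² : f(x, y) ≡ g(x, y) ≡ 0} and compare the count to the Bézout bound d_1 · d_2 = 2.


Common zeros: ∅; count = 0; Bézout bound = 2.

deg(f) = 2, deg(g) = 1, so Bézout bound = 2.
Scan x ∈ F_11. For each x, list the y ∈ F_11 with f(x, y) ≡ 0 and those with g(x, y) ≡ 0 (mod 11); the common zeros in that column are the intersection.
  x = 0: f ≡ 0 at y ∈ {1}; g ≡ 0 at y ∈ {2}; common: ∅.
  x = 1: f ≡ 0 at y ∈ {8}; g ≡ 0 at y ∈ {2}; common: ∅.
  x = 2: f ≡ 0 at y ∈ {0}; g ≡ 0 at y ∈ {2}; common: ∅.
  x = 3: f ≡ 0 at y ∈ {10}; g ≡ 0 at y ∈ {2}; common: ∅.
  x = 4: f ≡ 0 at y ∈ {5}; g ≡ 0 at y ∈ {2}; common: ∅.
  x = 5: f ≡ 0 at y ∈ {7}; g ≡ 0 at y ∈ {2}; common: ∅.
  x = 6: f ≡ 0 at y ∈ {5}; g ≡ 0 at y ∈ {2}; common: ∅.
  x = 7: f ≡ 0 at y ∈ {10}; g ≡ 0 at y ∈ {2}; common: ∅.
  x = 8: f ≡ 0 at y ∈ {0}; g ≡ 0 at y ∈ {2}; common: ∅.
  x = 9: f ≡ 0 at y ∈ {8}; g ≡ 0 at y ∈ {2}; common: ∅.
  x = 10: f ≡ 0 at y ∈ {1}; g ≡ 0 at y ∈ {2}; common: ∅.
Collecting: common zeros = ∅, so the count is 0.
Comparison with the Bézout bound: 0 ≤ 2 = deg(f)·deg(g), as expected for curves with no common component (the affine F_11-count falls short of the bound because intersections may lie at infinity, over extension fields, or carry multiplicity).


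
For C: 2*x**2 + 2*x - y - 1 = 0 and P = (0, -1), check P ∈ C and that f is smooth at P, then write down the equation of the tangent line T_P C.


Tangent line at P: 2*x - y - 1 = 0.

Step 1: f(0, -1) = 0, so P lies on C.
Step 2: partial derivatives
  f_x(x, y) = 4*x + 2, f_y(x, y) = -1.
  f_x(P) = 2, f_y(P) = -1 (gradient nonzero, so P is smooth).
Step 3: tangent line at P: 2·(x − 0) + -1·(y − -1) = 0.
Expanding: 2*x - y - 1 = 0.


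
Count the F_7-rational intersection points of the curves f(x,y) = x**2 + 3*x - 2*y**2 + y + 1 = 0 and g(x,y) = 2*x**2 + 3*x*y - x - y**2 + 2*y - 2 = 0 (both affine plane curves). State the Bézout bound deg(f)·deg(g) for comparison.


Common zeros: ∅; count = 0; Bézout bound = 4.

deg(f) = 2, deg(g) = 2, so Bézout bound = 4.
Scan x ∈ F_7. For each x, list the y ∈ F_7 with f(x, y) ≡ 0 and those with g(x, y) ≡ 0 (mod 7); the common zeros in that column are the intersection.
  x = 0: f ≡ 0 at y ∈ {1, 3}; g ≡ 0 at y ∈ ∅; common: ∅.
  x = 1: f ≡ 0 at y ∈ ∅; g ≡ 0 at y ∈ {6}; common: ∅.
  x = 2: f ≡ 0 at y ∈ ∅; g ≡ 0 at y ∈ ∅; common: ∅.
  x = 3: f ≡ 0 at y ∈ ∅; g ≡ 0 at y ∈ ∅; common: ∅.
  x = 4: f ≡ 0 at y ∈ {1, 3}; g ≡ 0 at y ∈ ∅; common: ∅.
  x = 5: f ≡ 0 at y ∈ {2}; g ≡ 0 at y ∈ ∅; common: ∅.
  x = 6: f ≡ 0 at y ∈ {2}; g ≡ 0 at y ∈ ∅; common: ∅.
Collecting: common zeros = ∅, so the count is 0.
Comparison with the Bézout bound: 0 ≤ 4 = deg(f)·deg(g), as expected for curves with no common component (the affine F_7-count falls short of the bound because intersections may lie at infinity, over extension fields, or carry multiplicity).


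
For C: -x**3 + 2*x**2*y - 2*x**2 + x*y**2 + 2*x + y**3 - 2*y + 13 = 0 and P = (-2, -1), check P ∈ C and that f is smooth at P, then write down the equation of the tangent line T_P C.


Tangent line at P: 7*x + 13*y + 27 = 0.

Step 1: f(-2, -1) = 0, so P lies on C.
Step 2: partial derivatives
  f_x(x, y) = -3*x**2 + 4*x*y - 4*x + y**2 + 2, f_y(x, y) = 2*x**2 + 2*x*y + 3*y**2 - 2.
  f_x(P) = 7, f_y(P) = 13 (gradient nonzero, so P is smooth).
Step 3: tangent line at P: 7·(x − -2) + 13·(y − -1) = 0.
Expanding: 7*x + 13*y + 27 = 0.


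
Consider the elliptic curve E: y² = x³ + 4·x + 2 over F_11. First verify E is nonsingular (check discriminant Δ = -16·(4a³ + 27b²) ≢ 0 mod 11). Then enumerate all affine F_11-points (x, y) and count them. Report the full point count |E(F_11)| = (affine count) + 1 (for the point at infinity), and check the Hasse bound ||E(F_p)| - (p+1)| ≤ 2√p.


Affine points = {(4, 4), (4, 7), (5, 2), (5, 9), (6, 0)}; affine count = 5; |E(F_11)| = 6.

Discriminant check: Δ ∝ 4a³ + 27b² = 4·4³ + 27·2² = 4·64 + 27·4 ≡ 1 (mod 11). Nonzero ⇒ E is nonsingular.
For each x ∈ F_11, compute rhs = x³ + 4·x + 2 mod 11, then count y ∈ F_11 with y² ≡ rhs.
  x = 0: rhs = 2, matching y values: none (0 points).
  x = 1: rhs = 7, matching y values: none (0 points).
  x = 2: rhs = 7, matching y values: none (0 points).
  x = 3: rhs = 8, matching y values: none (0 points).
  x = 4: rhs = 5, matching y values: 4, 7 (2 points).
  x = 5: rhs = 4, matching y values: 2, 9 (2 points).
  x = 6: rhs = 0, matching y values: 0 (1 points).
  x = 7: rhs = 10, matching y values: none (0 points).
  x = 8: rhs = 7, matching y values: none (0 points).
  x = 9: rhs = 8, matching y values: none (0 points).
  x = 10: rhs = 8, matching y values: none (0 points).
Total affine count: 5.
Full point count |E(F_11)| = 5 + 1 = 6.
Hasse bound: |6 − (11+1)| = |-6| = 6 ≤ 2√11 ≈ 6.6332 ✓.


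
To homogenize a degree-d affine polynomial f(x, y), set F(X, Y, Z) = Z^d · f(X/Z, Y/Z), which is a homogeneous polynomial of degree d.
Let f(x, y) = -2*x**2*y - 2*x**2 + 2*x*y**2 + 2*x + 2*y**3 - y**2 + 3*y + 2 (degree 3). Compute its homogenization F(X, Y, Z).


F(X, Y, Z) = -2*X**2*Y - 2*X**2*Z + 2*X*Y**2 + 2*X*Z**2 + 2*Y**3 - Y**2*Z + 3*Y*Z**2 + 2*Z**3

deg(f) = 3.
Substitute x = X/Z, y = Y/Z into f, then multiply by Z^3.
  monomial -2·x^2·y^1 ↦ -2·X^2·Y^1·Z^0.
  monomial -2·x^2·y^0 ↦ -2·X^2·Y^0·Z^1.
  monomial 2·x^1·y^2 ↦ 2·X^1·Y^2·Z^0.
  monomial 2·x^1·y^0 ↦ 2·X^1·Y^0·Z^2.
  monomial 2·x^0·y^3 ↦ 2·X^0·Y^3·Z^0.
  monomial -1·x^0·y^2 ↦ -1·X^0·Y^2·Z^1.
  monomial 3·x^0·y^1 ↦ 3·X^0·Y^1·Z^2.
  monomial 2·x^0·y^0 ↦ 2·X^0·Y^0·Z^3.
Collecting: F(X, Y, Z) = -2*X**2*Y - 2*X**2*Z + 2*X*Y**2 + 2*X*Z**2 + 2*Y**3 - Y**2*Z + 3*Y*Z**2 + 2*Z**3.


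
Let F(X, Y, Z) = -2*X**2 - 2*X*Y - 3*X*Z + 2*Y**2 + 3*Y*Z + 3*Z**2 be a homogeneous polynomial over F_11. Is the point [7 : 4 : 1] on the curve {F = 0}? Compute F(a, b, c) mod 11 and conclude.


F(7,4,1) ≡ 4 (mod 11); P is NOT on the curve.

Evaluate F(7, 4, 1) term-by-term (mod 11).
  -2*X**2 ↦ -2·49·1·1 = -98
  -2*X*Y ↦ -2·7·4·1 = -56
  -3*X*Z ↦ -3·7·1·1 = -21
  2*Y**2 ↦ 2·1·16·1 = 32
  3*Y*Z ↦ 3·1·4·1 = 12
  3*Z**2 ↦ 3·1·1·1 = 3
Sum: F(7, 4, 1) = (-98) + (-56) + (-21) + (32) + (12) + (3) = -128.
Reducing mod 11: -128 ≡ 4 (mod 11).
Since F(a, b, c) ≡ 4 ≠ 0 (mod 11), P does NOT lie on the curve.


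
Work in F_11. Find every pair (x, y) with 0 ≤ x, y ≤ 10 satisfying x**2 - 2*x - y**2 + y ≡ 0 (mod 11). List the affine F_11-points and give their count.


Affine F_11-points: {(0, 0), (0, 1), (2, 0), (2, 1), (4, 6), (6, 2), (6, 10), (7, 2), (7, 10), (9, 6)}; count = 10.

For each of the 121 pairs (x, y) ∈ F_11², evaluate f(x, y) mod 11. Record the zeros.
  x = 0: [0↦0, 1↦0, 2↦9, 3↦5, 4↦10, 5↦2, 6↦3, 7↦2, 8↦10, 9↦5, 10↦9]  zeros at y ∈ {0, 1}
  x = 1: [0↦10, 1↦10, 2↦8, 3↦4, 4↦9, 5↦1, 6↦2, 7↦1, 8↦9, 9↦4, 10↦8]  zeros at y ∈ ∅
  x = 2: [0↦0, 1↦0, 2↦9, 3↦5, 4↦10, 5↦2, 6↦3, 7↦2, 8↦10, 9↦5, 10↦9]  zeros at y ∈ {0, 1}
  x = 3: [0↦3, 1↦3, 2↦1, 3↦8, 4↦2, 5↦5, 6↦6, 7↦5, 8↦2, 9↦8, 10↦1]  zeros at y ∈ ∅
  x = 4: [0↦8, 1↦8, 2↦6, 3↦2, 4↦7, 5↦10, 6↦0, 7↦10, 8↦7, 9↦2, 10↦6]  zeros at y ∈ {6}
  x = 5: [0↦4, 1↦4, 2↦2, 3↦9, 4↦3, 5↦6, 6↦7, 7↦6, 8↦3, 9↦9, 10↦2]  zeros at y ∈ ∅
  x = 6: [0↦2, 1↦2, 2↦0, 3↦7, 4↦1, 5↦4, 6↦5, 7↦4, 8↦1, 9↦7, 10↦0]  zeros at y ∈ {2, 10}
  x = 7: [0↦2, 1↦2, 2↦0, 3↦7, 4↦1, 5↦4, 6↦5, 7↦4, 8↦1, 9↦7, 10↦0]  zeros at y ∈ {2, 10}
  x = 8: [0↦4, 1↦4, 2↦2, 3↦9, 4↦3, 5↦6, 6↦7, 7↦6, 8↦3, 9↦9, 10↦2]  zeros at y ∈ ∅
  x = 9: [0↦8, 1↦8, 2↦6, 3↦2, 4↦7, 5↦10, 6↦0, 7↦10, 8↦7, 9↦2, 10↦6]  zeros at y ∈ {6}
  x = 10: [0↦3, 1↦3, 2↦1, 3↦8, 4↦2, 5↦5, 6↦6, 7↦5, 8↦2, 9↦8, 10↦1]  zeros at y ∈ ∅
Collecting zeros: affine points = {(0, 0), (0, 1), (2, 0), (2, 1), (4, 6), (6, 2), (6, 10), (7, 2), (7, 10), (9, 6)}.
Total count |C(F_11)_aff| = 10.


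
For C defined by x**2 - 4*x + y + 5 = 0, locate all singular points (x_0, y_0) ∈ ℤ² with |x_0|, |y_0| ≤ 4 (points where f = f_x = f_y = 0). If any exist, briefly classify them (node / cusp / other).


No singular points in the scanned grid; C is smooth there.

Compute partial derivatives:
  f_x = 2*x - 4.
  f_y = 1.
f_y = 1 is a nonzero constant, so f_y never vanishes: no point (x, y) can satisfy f = f_x = f_y = 0. In particular no (x, y) ∈ {−4, ..., 4}² is singular; the curve is smooth.


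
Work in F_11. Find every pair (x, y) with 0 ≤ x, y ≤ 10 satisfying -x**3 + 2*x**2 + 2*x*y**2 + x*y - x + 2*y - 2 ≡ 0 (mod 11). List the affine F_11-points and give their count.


Affine F_11-points: {(0, 1), (1, 6), (1, 9), (2, 3), (2, 7), (3, 3), (3, 9), (4, 6), (4, 7), (6, 1), (6, 2), (7, 1), (7, 7), (8, 3), (8, 6), (9, 2), (9, 9)}; count = 17.

For each of the 121 pairs (x, y) ∈ F_11², evaluate f(x, y) mod 11. Record the zeros.
  x = 0: [0↦9, 1↦0, 2↦2, 3↦4, 4↦6, 5↦8, 6↦10, 7↦1, 8↦3, 9↦5, 10↦7]  zeros at y ∈ {1}
  x = 1: [0↦9, 1↦3, 2↦1, 3↦3, 4↦9, 5↦8, 6↦0, 7↦7, 8↦7, 9↦0, 10↦8]  zeros at y ∈ {6, 9}
  x = 2: [0↦7, 1↦4, 2↦9, 3↦0, 4↦10, 5↦6, 6↦10, 7↦0, 8↦9, 9↦4, 10↦7]  zeros at y ∈ {3, 7}
  x = 3: [0↦8, 1↦8, 2↦9, 3↦0, 4↦3, 5↦7, 6↦1, 7↦7, 8↦3, 9↦0, 10↦9]  zeros at y ∈ {3, 9}
  x = 4: [0↦6, 1↦9, 2↦6, 3↦8, 4↦4, 5↦5, 6↦0, 7↦0, 8↦5, 9↦4, 10↦8]  zeros at y ∈ {6, 7}
  x = 5: [0↦6, 1↦1, 2↦5, 3↦7, 4↦7, 5↦5, 6↦1, 7↦6, 8↦9, 9↦10, 10↦9]  zeros at y ∈ ∅
  x = 6: [0↦2, 1↦0, 2↦0, 3↦2, 4↦6, 5↦1, 6↦9, 7↦8, 8↦9, 9↦1, 10↦6]  zeros at y ∈ {1, 2}
  x = 7: [0↦10, 1↦0, 2↦7, 3↦9, 4↦6, 5↦9, 6↦7, 7↦0, 8↦10, 9↦4, 10↦4]  zeros at y ∈ {1, 7}
  x = 8: [0↦2, 1↦6, 2↦9, 3↦0, 4↦1, 5↦1, 6↦0, 7↦9, 8↦6, 9↦2, 10↦8]  zeros at y ∈ {3, 6}
  x = 9: [0↦5, 1↦1, 2↦0, 3↦2, 4↦7, 5↦4, 6↦4, 7↦7, 8↦2, 9↦0, 10↦1]  zeros at y ∈ {2, 9}
  x = 10: [0↦2, 1↦1, 2↦7, 3↦9, 4↦7, 5↦1, 6↦2, 7↦10, 8↦3, 9↦3, 10↦10]  zeros at y ∈ ∅
Collecting zeros: affine points = {(0, 1), (1, 6), (1, 9), (2, 3), (2, 7), (3, 3), (3, 9), (4, 6), (4, 7), (6, 1), (6, 2), (7, 1), (7, 7), (8, 3), (8, 6), (9, 2), (9, 9)}.
Total count |C(F_11)_aff| = 17.


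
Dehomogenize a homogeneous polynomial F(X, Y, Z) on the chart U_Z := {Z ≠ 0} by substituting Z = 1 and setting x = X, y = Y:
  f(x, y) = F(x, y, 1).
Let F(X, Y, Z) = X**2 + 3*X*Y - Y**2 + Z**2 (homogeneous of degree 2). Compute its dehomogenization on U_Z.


f(x, y) = x**2 + 3*x*y - y**2 + 1

On U_Z we set Z = 1. Each monomial c·X^i·Y^j·Z^k in F becomes c·x^i·y^j·1^k = c·x^i·y^j.
Substituting Z = 1: F(X, Y, 1) = x**2 + 3*x*y - y**2 + 1.
Note: deg(f) ≤ deg(F) = 2; strict inequality happens when F is divisible by Z (lost terms).


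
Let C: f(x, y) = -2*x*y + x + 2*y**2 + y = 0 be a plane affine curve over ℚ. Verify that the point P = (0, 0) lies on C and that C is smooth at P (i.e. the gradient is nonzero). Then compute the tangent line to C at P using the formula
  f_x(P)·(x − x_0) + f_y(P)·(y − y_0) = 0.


Tangent line at P: x + y = 0.

Step 1: f(0, 0) = 0, so P lies on C.
Step 2: partial derivatives
  f_x(x, y) = 1 - 2*y, f_y(x, y) = -2*x + 4*y + 1.
  f_x(P) = 1, f_y(P) = 1 (gradient nonzero, so P is smooth).
Step 3: tangent line at P: 1·(x − 0) + 1·(y − 0) = 0.
Expanding: x + y = 0.


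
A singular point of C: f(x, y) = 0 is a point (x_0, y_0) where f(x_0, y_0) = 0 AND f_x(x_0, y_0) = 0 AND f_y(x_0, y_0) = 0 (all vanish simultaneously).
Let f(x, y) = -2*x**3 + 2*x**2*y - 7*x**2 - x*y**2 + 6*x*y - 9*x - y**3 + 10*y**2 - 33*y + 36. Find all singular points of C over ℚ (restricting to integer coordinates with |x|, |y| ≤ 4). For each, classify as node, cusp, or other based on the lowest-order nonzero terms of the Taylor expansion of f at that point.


Singular points: {(0, 3)}; classification: node.

Compute partial derivatives:
  f_x = -6*x**2 + 4*x*y - 14*x - y**2 + 6*y - 9.
  f_y = 2*x**2 - 2*x*y + 6*x - 3*y**2 + 20*y - 33.
Scan x_0 ∈ {−4, ..., 4}. For each x_0, f_y(x_0, y) is a polynomial in y; find its integer roots y ∈ {−4, ..., 4}, then test f_x and f at those candidates.
  x = -4: f_y(-4, y) = -3*y**2 + 28*y - 25; vanishes at y ∈ {1}. (-4, 1): f_x = -60 ≠ 0.
  x = -3: f_y(-3, y) = -3*y**2 + 26*y - 33; no integer root y with |y| ≤ 4.
  x = -2: f_y(-2, y) = -3*y**2 + 24*y - 37; no integer root y with |y| ≤ 4.
  x = -1: f_y(-1, y) = -3*y**2 + 22*y - 37; no integer root y with |y| ≤ 4.
  x = 0: f_y(0, y) = -3*y**2 + 20*y - 33; vanishes at y ∈ {3}. (0, 3): f_x = 0, f = 0 — SINGULAR.
  x = 1: f_y(1, y) = -3*y**2 + 18*y - 25; no integer root y with |y| ≤ 4.
  x = 2: f_y(2, y) = -3*y**2 + 16*y - 13; vanishes at y ∈ {1}. (2, 1): f_x = -48 ≠ 0.
  x = 3: f_y(3, y) = -3*y**2 + 14*y + 3; no integer root y with |y| ≤ 4.
  x = 4: f_y(4, y) = -3*y**2 + 12*y + 23; no integer root y with |y| ≤ 4.
Only singular point on the grid: (0, 3).
Classify: substitute x = 0 + u, y = 3 + v and expand: f = -2*u**3 + 2*u**2*v - u**2 - u*v**2 - v**3 + v**2.
No constant or linear terms (consistent with a singular point). Quadratic part: -u**2 + v**2. Cubic part: -2*u**3 + 2*u**2*v - u*v**2 - v**3.
The quadratic part v**2 - u**2 = (v − u)(v + u) splits into two distinct linear factors, so there are two distinct tangent lines y − 3 = ±(x − 0) — this is a node (ordinary double point).
Classification: node.


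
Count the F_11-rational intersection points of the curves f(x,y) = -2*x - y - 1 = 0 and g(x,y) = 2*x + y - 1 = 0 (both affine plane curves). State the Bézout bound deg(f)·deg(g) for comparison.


Common zeros: ∅; count = 0; Bézout bound = 1.

deg(f) = 1, deg(g) = 1, so Bézout bound = 1.
Scan x ∈ F_11. For each x, list the y ∈ F_11 with f(x, y) ≡ 0 and those with g(x, y) ≡ 0 (mod 11); the common zeros in that column are the intersection.
  x = 0: f ≡ 0 at y ∈ {10}; g ≡ 0 at y ∈ {1}; common: ∅.
  x = 1: f ≡ 0 at y ∈ {8}; g ≡ 0 at y ∈ {10}; common: ∅.
  x = 2: f ≡ 0 at y ∈ {6}; g ≡ 0 at y ∈ {8}; common: ∅.
  x = 3: f ≡ 0 at y ∈ {4}; g ≡ 0 at y ∈ {6}; common: ∅.
  x = 4: f ≡ 0 at y ∈ {2}; g ≡ 0 at y ∈ {4}; common: ∅.
  x = 5: f ≡ 0 at y ∈ {0}; g ≡ 0 at y ∈ {2}; common: ∅.
  x = 6: f ≡ 0 at y ∈ {9}; g ≡ 0 at y ∈ {0}; common: ∅.
  x = 7: f ≡ 0 at y ∈ {7}; g ≡ 0 at y ∈ {9}; common: ∅.
  x = 8: f ≡ 0 at y ∈ {5}; g ≡ 0 at y ∈ {7}; common: ∅.
  x = 9: f ≡ 0 at y ∈ {3}; g ≡ 0 at y ∈ {5}; common: ∅.
  x = 10: f ≡ 0 at y ∈ {1}; g ≡ 0 at y ∈ {3}; common: ∅.
Collecting: common zeros = ∅, so the count is 0.
Comparison with the Bézout bound: 0 ≤ 1 = deg(f)·deg(g), as expected for curves with no common component (the affine F_11-count falls short of the bound because intersections may lie at infinity, over extension fields, or carry multiplicity).


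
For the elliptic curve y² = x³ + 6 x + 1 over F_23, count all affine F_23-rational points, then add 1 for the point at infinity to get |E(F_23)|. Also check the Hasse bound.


Affine points = {(0, 1), (0, 22), (1, 10), (1, 13), (3, 0), (5, 8), (5, 15), (6, 0), (7, 8), (7, 15), (8, 3), (8, 20), (9, 5), (9, 18), (10, 7), (10, 16), (11, 8), (11, 15), (14, 0), (15, 4), (15, 19), (17, 5), (17, 18), (20, 5), (20, 18), (21, 2), (21, 21)}; affine count = 27; |E(F_23)| = 28.

Discriminant check: Δ ∝ 4a³ + 27b² = 4·6³ + 27·1² = 4·216 + 27·1 ≡ 17 (mod 23). Nonzero ⇒ E is nonsingular.
For each x ∈ F_23, compute rhs = x³ + 6·x + 1 mod 23, then count y ∈ F_23 with y² ≡ rhs.
  x = 0: rhs = 1, matching y values: 1, 22 (2 points).
  x = 1: rhs = 8, matching y values: 10, 13 (2 points).
  x = 2: rhs = 21, matching y values: none (0 points).
  x = 3: rhs = 0, matching y values: 0 (1 points).
  x = 4: rhs = 20, matching y values: none (0 points).
  x = 5: rhs = 18, matching y values: 8, 15 (2 points).
  x = 6: rhs = 0, matching y values: 0 (1 points).
  x = 7: rhs = 18, matching y values: 8, 15 (2 points).
  x = 8: rhs = 9, matching y values: 3, 20 (2 points).
  x = 9: rhs = 2, matching y values: 5, 18 (2 points).
  x = 10: rhs = 3, matching y values: 7, 16 (2 points).
  x = 11: rhs = 18, matching y values: 8, 15 (2 points).
  x = 12: rhs = 7, matching y values: none (0 points).
  x = 13: rhs = 22, matching y values: none (0 points).
  x = 14: rhs = 0, matching y values: 0 (1 points).
  x = 15: rhs = 16, matching y values: 4, 19 (2 points).
  x = 16: rhs = 7, matching y values: none (0 points).
  x = 17: rhs = 2, matching y values: 5, 18 (2 points).
  x = 18: rhs = 7, matching y values: none (0 points).
  x = 19: rhs = 5, matching y values: none (0 points).
  x = 20: rhs = 2, matching y values: 5, 18 (2 points).
  x = 21: rhs = 4, matching y values: 2, 21 (2 points).
  x = 22: rhs = 17, matching y values: none (0 points).
Total affine count: 27.
Full point count |E(F_23)| = 27 + 1 = 28.
Hasse bound: |28 − (23+1)| = |4| = 4 ≤ 2√23 ≈ 9.5917 ✓.


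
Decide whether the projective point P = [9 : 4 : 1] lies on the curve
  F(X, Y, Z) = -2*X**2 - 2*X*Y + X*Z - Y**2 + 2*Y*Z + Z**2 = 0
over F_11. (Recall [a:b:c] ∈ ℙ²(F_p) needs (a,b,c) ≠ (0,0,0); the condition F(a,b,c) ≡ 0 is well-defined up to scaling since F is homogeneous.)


F(9,4,1) ≡ 10 (mod 11); P is NOT on the curve.

Evaluate F(9, 4, 1) term-by-term (mod 11).
  -2*X**2 ↦ -2·81·1·1 = -162
  -2*X*Y ↦ -2·9·4·1 = -72
  X*Z ↦ 1·9·1·1 = 9
  -Y**2 ↦ -1·1·16·1 = -16
  2*Y*Z ↦ 2·1·4·1 = 8
  Z**2 ↦ 1·1·1·1 = 1
Sum: F(9, 4, 1) = (-162) + (-72) + (9) + (-16) + (8) + (1) = -232.
Reducing mod 11: -232 ≡ 10 (mod 11).
Since F(a, b, c) ≡ 10 ≠ 0 (mod 11), P does NOT lie on the curve.


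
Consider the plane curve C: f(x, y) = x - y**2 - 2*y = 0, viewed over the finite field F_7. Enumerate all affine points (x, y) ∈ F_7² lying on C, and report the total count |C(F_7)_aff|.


Affine F_7-points: {(0, 0), (0, 5), (1, 2), (1, 3), (3, 1), (3, 4), (6, 6)}; count = 7.

For each of the 49 pairs (x, y) ∈ F_7², evaluate f(x, y) mod 7. Record the zeros.
  x = 0: [0↦0, 1↦4, 2↦6, 3↦6, 4↦4, 5↦0, 6↦1]  zeros at y ∈ {0, 5}
  x = 1: [0↦1, 1↦5, 2↦0, 3↦0, 4↦5, 5↦1, 6↦2]  zeros at y ∈ {2, 3}
  x = 2: [0↦2, 1↦6, 2↦1, 3↦1, 4↦6, 5↦2, 6↦3]  zeros at y ∈ ∅
  x = 3: [0↦3, 1↦0, 2↦2, 3↦2, 4↦0, 5↦3, 6↦4]  zeros at y ∈ {1, 4}
  x = 4: [0↦4, 1↦1, 2↦3, 3↦3, 4↦1, 5↦4, 6↦5]  zeros at y ∈ ∅
  x = 5: [0↦5, 1↦2, 2↦4, 3↦4, 4↦2, 5↦5, 6↦6]  zeros at y ∈ ∅
  x = 6: [0↦6, 1↦3, 2↦5, 3↦5, 4↦3, 5↦6, 6↦0]  zeros at y ∈ {6}
Collecting zeros: affine points = {(0, 0), (0, 5), (1, 2), (1, 3), (3, 1), (3, 4), (6, 6)}.
Total count |C(F_7)_aff| = 7.


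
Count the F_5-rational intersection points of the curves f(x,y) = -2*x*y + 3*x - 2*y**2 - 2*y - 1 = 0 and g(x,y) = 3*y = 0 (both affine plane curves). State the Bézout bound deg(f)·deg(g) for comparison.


Common zeros: {(2, 0)}; count = 1; Bézout bound = 2.

deg(f) = 2, deg(g) = 1, so Bézout bound = 2.
Scan x ∈ F_5. For each x, list the y ∈ F_5 with f(x, y) ≡ 0 and those with g(x, y) ≡ 0 (mod 5); the common zeros in that column are the intersection.
  x = 0: f ≡ 0 at y ∈ {1, 3}; g ≡ 0 at y ∈ {0}; common: ∅.
  x = 1: f ≡ 0 at y ∈ ∅; g ≡ 0 at y ∈ {0}; common: ∅.
  x = 2: f ≡ 0 at y ∈ {0, 2}; g ≡ 0 at y ∈ {0}; common: {0}.
  x = 3: f ≡ 0 at y ∈ ∅; g ≡ 0 at y ∈ {0}; common: ∅.
  x = 4: f ≡ 0 at y ∈ ∅; g ≡ 0 at y ∈ {0}; common: ∅.
Collecting: common zeros = {(2, 0)}, so the count is 1.
Comparison with the Bézout bound: 1 ≤ 2 = deg(f)·deg(g), as expected for curves with no common component (the affine F_5-count falls short of the bound because intersections may lie at infinity, over extension fields, or carry multiplicity).


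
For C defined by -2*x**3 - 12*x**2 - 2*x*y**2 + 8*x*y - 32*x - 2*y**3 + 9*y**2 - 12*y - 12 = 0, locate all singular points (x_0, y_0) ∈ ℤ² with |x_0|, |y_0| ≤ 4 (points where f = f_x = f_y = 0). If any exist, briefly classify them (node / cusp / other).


Singular points: {(-2, 2)}; classification: cusp.

Compute partial derivatives:
  f_x = -6*x**2 - 24*x - 2*y**2 + 8*y - 32.
  f_y = -4*x*y + 8*x - 6*y**2 + 18*y - 12.
Scan x_0 ∈ {−4, ..., 4}. For each x_0, f_y(x_0, y) is a polynomial in y; find its integer roots y ∈ {−4, ..., 4}, then test f_x and f at those candidates.
  x = -4: f_y(-4, y) = -6*y**2 + 34*y - 44; vanishes at y ∈ {2}. (-4, 2): f_x = -24 ≠ 0.
  x = -3: f_y(-3, y) = -6*y**2 + 30*y - 36; vanishes at y ∈ {2, 3}. (-3, 2): f_x = -6 ≠ 0; (-3, 3): f_x = -8 ≠ 0.
  x = -2: f_y(-2, y) = -6*y**2 + 26*y - 28; vanishes at y ∈ {2}. (-2, 2): f_x = 0, f = 0 — SINGULAR.
  x = -1: f_y(-1, y) = -6*y**2 + 22*y - 20; vanishes at y ∈ {2}. (-1, 2): f_x = -6 ≠ 0.
  x = 0: f_y(0, y) = -6*y**2 + 18*y - 12; vanishes at y ∈ {1, 2}. (0, 1): f_x = -26 ≠ 0; (0, 2): f_x = -24 ≠ 0.
  x = 1: f_y(1, y) = -6*y**2 + 14*y - 4; vanishes at y ∈ {2}. (1, 2): f_x = -54 ≠ 0.
  x = 2: f_y(2, y) = -6*y**2 + 10*y + 4; vanishes at y ∈ {2}. (2, 2): f_x = -96 ≠ 0.
  x = 3: f_y(3, y) = -6*y**2 + 6*y + 12; vanishes at y ∈ {-1, 2}. (3, -1): f_x = -168 ≠ 0; (3, 2): f_x = -150 ≠ 0.
  x = 4: f_y(4, y) = -6*y**2 + 2*y + 20; vanishes at y ∈ {2}. (4, 2): f_x = -216 ≠ 0.
Only singular point on the grid: (-2, 2).
Classify: substitute x = -2 + u, y = 2 + v and expand: f = -2*u**3 - 2*u*v**2 - 2*v**3 + v**2.
No constant or linear terms (consistent with a singular point). Quadratic part: v**2. Cubic part: -2*u**3 - 2*u*v**2 - 2*v**3.
The quadratic part v**2 is a perfect square, so there is a single (double) tangent line v = 0, i.e. y = 2. Restricting the cubic part to that line (v = 0) leaves -2*u**3 ≠ 0, so f is not divisible by v and the branch is v² ≈ 2*u**3 to lowest order — this is a cusp.
Classification: cusp.


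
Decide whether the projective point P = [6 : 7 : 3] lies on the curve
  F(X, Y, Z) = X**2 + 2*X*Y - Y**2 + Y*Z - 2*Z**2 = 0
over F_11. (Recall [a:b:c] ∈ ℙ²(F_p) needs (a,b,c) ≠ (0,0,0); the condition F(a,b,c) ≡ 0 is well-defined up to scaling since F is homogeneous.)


F(6,7,3) ≡ 8 (mod 11); P is NOT on the curve.

Evaluate F(6, 7, 3) term-by-term (mod 11).
  X**2 ↦ 1·36·1·1 = 36
  2*X*Y ↦ 2·6·7·1 = 84
  -Y**2 ↦ -1·1·49·1 = -49
  Y*Z ↦ 1·1·7·3 = 21
  -2*Z**2 ↦ -2·1·1·9 = -18
Sum: F(6, 7, 3) = (36) + (84) + (-49) + (21) + (-18) = 74.
Reducing mod 11: 74 ≡ 8 (mod 11).
Since F(a, b, c) ≡ 8 ≠ 0 (mod 11), P does NOT lie on the curve.


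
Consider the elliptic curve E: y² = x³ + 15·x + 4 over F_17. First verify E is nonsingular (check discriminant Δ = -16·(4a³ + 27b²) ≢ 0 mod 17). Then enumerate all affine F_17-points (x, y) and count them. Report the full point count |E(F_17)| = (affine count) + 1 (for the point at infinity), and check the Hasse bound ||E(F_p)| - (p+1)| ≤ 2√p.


Affine points = {(0, 2), (0, 15), (2, 5), (2, 12), (3, 5), (3, 12), (4, 3), (4, 14), (5, 0), (6, 2), (6, 15), (9, 1), (9, 16), (10, 7), (10, 10), (11, 2), (11, 15), (12, 5), (12, 12), (13, 4), (13, 13), (14, 0), (15, 0)}; affine count = 23; |E(F_17)| = 24.

Discriminant check: Δ ∝ 4a³ + 27b² = 4·15³ + 27·4² = 4·3375 + 27·16 ≡ 9 (mod 17). Nonzero ⇒ E is nonsingular.
For each x ∈ F_17, compute rhs = x³ + 15·x + 4 mod 17, then count y ∈ F_17 with y² ≡ rhs.
  x = 0: rhs = 4, matching y values: 2, 15 (2 points).
  x = 1: rhs = 3, matching y values: none (0 points).
  x = 2: rhs = 8, matching y values: 5, 12 (2 points).
  x = 3: rhs = 8, matching y values: 5, 12 (2 points).
  x = 4: rhs = 9, matching y values: 3, 14 (2 points).
  x = 5: rhs = 0, matching y values: 0 (1 points).
  x = 6: rhs = 4, matching y values: 2, 15 (2 points).
  x = 7: rhs = 10, matching y values: none (0 points).
  x = 8: rhs = 7, matching y values: none (0 points).
  x = 9: rhs = 1, matching y values: 1, 16 (2 points).
  x = 10: rhs = 15, matching y values: 7, 10 (2 points).
  x = 11: rhs = 4, matching y values: 2, 15 (2 points).
  x = 12: rhs = 8, matching y values: 5, 12 (2 points).
  x = 13: rhs = 16, matching y values: 4, 13 (2 points).
  x = 14: rhs = 0, matching y values: 0 (1 points).
  x = 15: rhs = 0, matching y values: 0 (1 points).
  x = 16: rhs = 5, matching y values: none (0 points).
Total affine count: 23.
Full point count |E(F_17)| = 23 + 1 = 24.
Hasse bound: |24 − (17+1)| = |6| = 6 ≤ 2√17 ≈ 8.2462 ✓.


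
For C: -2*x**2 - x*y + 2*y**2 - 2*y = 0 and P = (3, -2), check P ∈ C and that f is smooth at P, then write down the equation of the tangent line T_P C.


Tangent line at P: -10*x - 13*y + 4 = 0.

Step 1: f(3, -2) = 0, so P lies on C.
Step 2: partial derivatives
  f_x(x, y) = -4*x - y, f_y(x, y) = -x + 4*y - 2.
  f_x(P) = -10, f_y(P) = -13 (gradient nonzero, so P is smooth).
Step 3: tangent line at P: -10·(x − 3) + -13·(y − -2) = 0.
Expanding: -10*x - 13*y + 4 = 0.


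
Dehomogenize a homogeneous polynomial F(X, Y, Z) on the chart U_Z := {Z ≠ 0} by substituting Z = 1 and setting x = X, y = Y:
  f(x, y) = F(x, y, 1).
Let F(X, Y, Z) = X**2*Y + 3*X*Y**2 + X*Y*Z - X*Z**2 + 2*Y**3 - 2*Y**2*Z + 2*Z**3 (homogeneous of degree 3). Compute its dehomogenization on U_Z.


f(x, y) = x**2*y + 3*x*y**2 + x*y - x + 2*y**3 - 2*y**2 + 2

On U_Z we set Z = 1. Each monomial c·X^i·Y^j·Z^k in F becomes c·x^i·y^j·1^k = c·x^i·y^j.
Substituting Z = 1: F(X, Y, 1) = x**2*y + 3*x*y**2 + x*y - x + 2*y**3 - 2*y**2 + 2.
Note: deg(f) ≤ deg(F) = 3; strict inequality happens when F is divisible by Z (lost terms).


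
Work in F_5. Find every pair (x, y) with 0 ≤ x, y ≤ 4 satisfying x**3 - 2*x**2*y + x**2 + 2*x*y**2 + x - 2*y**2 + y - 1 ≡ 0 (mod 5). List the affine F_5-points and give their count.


Affine F_5-points: {(1, 2), (2, 3), (3, 1), (3, 2), (4, 2), (4, 4)}; count = 6.

For each of the 25 pairs (x, y) ∈ F_5², evaluate f(x, y) mod 5. Record the zeros.
  x = 0: [0↦4, 1↦3, 2↦3, 3↦4, 4↦1]  zeros at y ∈ ∅
  x = 1: [0↦2, 1↦1, 2↦0, 3↦4, 4↦3]  zeros at y ∈ {2}
  x = 2: [0↦3, 1↦3, 2↦2, 3↦0, 4↦2]  zeros at y ∈ {3}
  x = 3: [0↦3, 1↦0, 2↦0, 3↦3, 4↦4]  zeros at y ∈ {1, 2}
  x = 4: [0↦3, 1↦3, 2↦0, 3↦4, 4↦0]  zeros at y ∈ {2, 4}
Collecting zeros: affine points = {(1, 2), (2, 3), (3, 1), (3, 2), (4, 2), (4, 4)}.
Total count |C(F_5)_aff| = 6.


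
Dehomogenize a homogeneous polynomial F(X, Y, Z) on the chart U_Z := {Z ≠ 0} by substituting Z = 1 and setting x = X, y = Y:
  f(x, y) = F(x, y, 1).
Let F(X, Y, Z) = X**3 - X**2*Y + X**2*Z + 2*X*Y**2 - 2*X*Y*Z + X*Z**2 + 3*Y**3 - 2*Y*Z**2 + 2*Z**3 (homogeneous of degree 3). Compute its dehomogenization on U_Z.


f(x, y) = x**3 - x**2*y + x**2 + 2*x*y**2 - 2*x*y + x + 3*y**3 - 2*y + 2

On U_Z we set Z = 1. Each monomial c·X^i·Y^j·Z^k in F becomes c·x^i·y^j·1^k = c·x^i·y^j.
Substituting Z = 1: F(X, Y, 1) = x**3 - x**2*y + x**2 + 2*x*y**2 - 2*x*y + x + 3*y**3 - 2*y + 2.
Note: deg(f) ≤ deg(F) = 3; strict inequality happens when F is divisible by Z (lost terms).


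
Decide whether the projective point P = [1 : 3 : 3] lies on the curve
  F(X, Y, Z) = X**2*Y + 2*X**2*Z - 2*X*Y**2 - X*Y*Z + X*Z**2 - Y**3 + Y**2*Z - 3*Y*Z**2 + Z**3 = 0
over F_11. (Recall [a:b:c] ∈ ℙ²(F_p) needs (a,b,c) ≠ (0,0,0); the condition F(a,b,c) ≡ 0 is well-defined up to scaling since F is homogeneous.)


F(1,3,3) ≡ 3 (mod 11); P is NOT on the curve.

Evaluate F(1, 3, 3) term-by-term (mod 11).
  X**2*Y ↦ 1·1·3·1 = 3
  2*X**2*Z ↦ 2·1·1·3 = 6
  -2*X*Y**2 ↦ -2·1·9·1 = -18
  -X*Y*Z ↦ -1·1·3·3 = -9
  X*Z**2 ↦ 1·1·1·9 = 9
  -Y**3 ↦ -1·1·27·1 = -27
  Y**2*Z ↦ 1·1·9·3 = 27
  -3*Y*Z**2 ↦ -3·1·3·9 = -81
  Z**3 ↦ 1·1·1·27 = 27
Sum: F(1, 3, 3) = (3) + (6) + (-18) + (-9) + (9) + (-27) + (27) + (-81) + (27) = -63.
Reducing mod 11: -63 ≡ 3 (mod 11).
Since F(a, b, c) ≡ 3 ≠ 0 (mod 11), P does NOT lie on the curve.
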